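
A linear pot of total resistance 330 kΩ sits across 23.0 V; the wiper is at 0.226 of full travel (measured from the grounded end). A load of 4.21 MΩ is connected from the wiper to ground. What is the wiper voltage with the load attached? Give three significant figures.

The wiper splits the pot into (1−α)R = 255.4 kΩ above and αR = 74.58 kΩ below.
Lower section ‖ load = 73.28 kΩ.
V_wiper = 23.0 × 73.28/(255.4 + 73.28) = 5.13 V.

V ≈ 5.13 V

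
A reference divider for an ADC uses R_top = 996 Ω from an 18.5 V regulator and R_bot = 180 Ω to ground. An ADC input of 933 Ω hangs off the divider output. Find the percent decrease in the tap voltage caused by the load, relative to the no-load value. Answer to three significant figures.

14.0 %

The divider's output (Thévenin) resistance is R_top‖R_bot = 152.4 Ω.
Fractional drop under load = R_th/(R_th + R_L) = 152.4 / (152.4 + 933) = 0.1404.
So the output falls by 14.0 %.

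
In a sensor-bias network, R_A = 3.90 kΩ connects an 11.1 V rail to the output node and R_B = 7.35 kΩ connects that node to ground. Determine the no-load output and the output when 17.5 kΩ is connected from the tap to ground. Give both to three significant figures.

Open-circuit: V = 11.1 × 7.35/(3.90 + 7.35) = 7.25 V.
With the load, R_B becomes R_B‖R_L = 5.176 kΩ, so V = 11.1 × 5.176/9.076 = 6.33 V.

Unloaded: 7.25 V; loaded: 6.33 V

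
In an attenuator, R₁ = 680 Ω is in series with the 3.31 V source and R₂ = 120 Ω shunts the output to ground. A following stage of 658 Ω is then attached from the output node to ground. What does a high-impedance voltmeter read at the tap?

V_out ≈ 0.430 V

The load sits in parallel with R₂: R₂‖R_L = (120 × 658) / (120 + 658) = 101.5 Ω.
V_out = 3.31 × 101.5 / (680 + 101.5) = 3.31 × 101.5/781.5 = 0.430 V.
(Unloaded it would have been 0.496 V.)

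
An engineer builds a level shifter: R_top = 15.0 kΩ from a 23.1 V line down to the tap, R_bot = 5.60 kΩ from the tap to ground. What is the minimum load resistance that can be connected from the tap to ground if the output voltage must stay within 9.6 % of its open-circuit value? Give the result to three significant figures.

Output resistance R_th = R_top‖R_bot = (15.0 × 5.60)/20.60 = 4.078 kΩ.
The fractional drop is R_th/(R_th + R_L); requiring this ≤ 0.0960 gives R_L ≥ R_th(1/0.0960 − 1) = 4.078 × 9.417 = 38.4 kΩ.

R_L(min) ≈ 38.4 kΩ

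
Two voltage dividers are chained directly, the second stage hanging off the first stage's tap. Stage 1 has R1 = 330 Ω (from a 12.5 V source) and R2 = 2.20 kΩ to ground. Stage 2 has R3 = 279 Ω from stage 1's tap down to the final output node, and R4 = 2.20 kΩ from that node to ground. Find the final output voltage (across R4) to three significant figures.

V_out ≈ 8.65 V

Stage 2 presents R3+R4 = 2479 Ω as a load on stage 1's tap.
Stage 1's lower leg becomes R2‖(R3+R4) = 1166 Ω, so V_mid = 12.5 × 1166/1496 = 9.742 V.
Stage 2 is itself unloaded: V_out = V_mid × R4/(R3+R4) = 9.742 × 2200/2479 = 8.65 V.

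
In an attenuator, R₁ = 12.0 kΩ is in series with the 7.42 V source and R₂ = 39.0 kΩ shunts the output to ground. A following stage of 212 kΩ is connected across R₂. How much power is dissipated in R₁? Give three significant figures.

Total resistance from the source is R₁ + (R₂‖R_L) = 44.94 kΩ, so I = 7.42/44.94 kΩ = 0.1651 mA.
P = I²·R₁ = (0.1651 mA)² × 12.0 kΩ = 0.327 mW.

P ≈ 0.327 mW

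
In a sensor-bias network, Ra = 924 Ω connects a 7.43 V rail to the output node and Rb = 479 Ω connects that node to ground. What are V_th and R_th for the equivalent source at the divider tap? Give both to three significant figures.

V_th is the open-circuit tap voltage: 7.43 × 479/(924 + 479) = 2.54 V.
With the supply zeroed, Ra and Rb appear in parallel from the tap: R_th = Ra‖Rb = (924 × 479)/1403 = 315 Ω.

V_th = 2.54 V, R_th = 315 Ω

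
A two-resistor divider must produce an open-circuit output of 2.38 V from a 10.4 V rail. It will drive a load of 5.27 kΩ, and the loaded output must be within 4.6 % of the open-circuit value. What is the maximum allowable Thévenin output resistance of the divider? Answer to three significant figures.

Loading drop = R_th/(R_th + R_L) ≤ 0.0460, so R_th ≤ R_L · ε/(1−ε) = 5.27 kΩ × 0.0460/0.9540 = 254 Ω.
(Any R1, R2 with R2/(R1+R2) = 0.229 and R1‖R2 ≤ 254 Ω will meet the spec.)

R_th ≤ 254 Ω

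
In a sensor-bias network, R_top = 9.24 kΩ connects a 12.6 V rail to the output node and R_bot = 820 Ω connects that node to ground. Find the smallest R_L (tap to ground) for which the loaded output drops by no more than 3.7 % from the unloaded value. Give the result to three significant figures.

Output resistance R_th = R_top‖R_bot = (9240 × 820)/10060 = 753.2 Ω.
The fractional drop is R_th/(R_th + R_L); requiring this ≤ 0.0370 gives R_L ≥ R_th(1/0.0370 − 1) = 753.2 × 26.03 = 19.6 kΩ.

R_L(min) ≈ 19.6 kΩ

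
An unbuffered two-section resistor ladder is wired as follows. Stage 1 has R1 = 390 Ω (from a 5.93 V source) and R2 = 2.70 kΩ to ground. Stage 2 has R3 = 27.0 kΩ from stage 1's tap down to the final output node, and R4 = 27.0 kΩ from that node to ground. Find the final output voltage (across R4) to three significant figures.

V_out ≈ 2.57 V

Stage 2 presents R3+R4 = 54000 Ω as a load on stage 1's tap.
Stage 1's lower leg becomes R2‖(R3+R4) = 2571 Ω, so V_mid = 5.93 × 2571/2961 = 5.149 V.
Stage 2 is itself unloaded: V_out = V_mid × R4/(R3+R4) = 5.149 × 27000/54000 = 2.57 V.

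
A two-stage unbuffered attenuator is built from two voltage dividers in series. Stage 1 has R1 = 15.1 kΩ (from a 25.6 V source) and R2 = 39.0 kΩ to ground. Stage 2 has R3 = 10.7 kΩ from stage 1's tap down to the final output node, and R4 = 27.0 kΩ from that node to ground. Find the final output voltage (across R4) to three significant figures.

V_out ≈ 10.3 V

Stage 2 presents R3+R4 = 37.70 kΩ as a load on stage 1's tap.
Stage 1's lower leg becomes R2‖(R3+R4) = 19.17 kΩ, so V_mid = 25.6 × 19.17/34.27 = 14.32 V.
Stage 2 is itself unloaded: V_out = V_mid × R4/(R3+R4) = 14.32 × 27.0/37.70 = 10.3 V.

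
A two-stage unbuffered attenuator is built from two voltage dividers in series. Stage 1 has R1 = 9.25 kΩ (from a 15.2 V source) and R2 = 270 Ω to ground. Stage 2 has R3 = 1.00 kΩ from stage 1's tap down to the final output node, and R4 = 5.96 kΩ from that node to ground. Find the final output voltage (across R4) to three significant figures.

Stage 2 presents R3+R4 = 6960 Ω as a load on stage 1's tap.
Stage 1's lower leg becomes R2‖(R3+R4) = 259.9 Ω, so V_mid = 15.2 × 259.9/9510 = 0.4154 V.
Stage 2 is itself unloaded: V_out = V_mid × R4/(R3+R4) = 0.4154 × 5960/6960 = 0.356 V.

V_out ≈ 0.356 V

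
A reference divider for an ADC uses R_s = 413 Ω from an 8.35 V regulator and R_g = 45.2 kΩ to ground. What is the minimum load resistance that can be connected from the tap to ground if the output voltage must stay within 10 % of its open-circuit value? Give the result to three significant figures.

Output resistance R_th = R_s‖R_g = (413 × 45200)/45610 = 409.3 Ω.
The fractional drop is R_th/(R_th + R_L); requiring this ≤ 0.100 gives R_L ≥ R_th(1/0.100 − 1) = 409.3 × 9.000 = 3.68 kΩ.

R_L(min) ≈ 3.68 kΩ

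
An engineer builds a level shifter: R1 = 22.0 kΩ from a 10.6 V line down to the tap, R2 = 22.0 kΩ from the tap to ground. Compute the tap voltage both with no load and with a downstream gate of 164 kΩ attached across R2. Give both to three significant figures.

Open-circuit: V = 10.6 × 22.0/(22.0 + 22.0) = 5.30 V.
With the load, R2 becomes R2‖R_L = 19.40 kΩ, so V = 10.6 × 19.40/41.40 = 4.97 V.

Unloaded: 5.30 V; loaded: 4.97 V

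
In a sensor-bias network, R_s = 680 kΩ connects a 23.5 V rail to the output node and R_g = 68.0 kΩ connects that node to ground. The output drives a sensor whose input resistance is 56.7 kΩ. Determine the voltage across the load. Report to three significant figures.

V_out ≈ 1.02 V

The load sits in parallel with R_g: R_g‖R_L = (68.0 × 56.7) / (68.0 + 56.7) = 30.92 kΩ.
V_out = 23.5 × 30.92 / (680 + 30.92) = 23.5 × 30.92/710.9 = 1.02 V.
(Unloaded it would have been 2.14 V.)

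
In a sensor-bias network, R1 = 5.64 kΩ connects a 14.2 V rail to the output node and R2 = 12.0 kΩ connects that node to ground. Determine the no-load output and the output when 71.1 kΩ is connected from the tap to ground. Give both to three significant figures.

Unloaded: 9.66 V; loaded: 9.17 V

Open-circuit: V = 14.2 × 12.0/(5.64 + 12.0) = 9.66 V.
With the load, R2 becomes R2‖R_L = 10.27 kΩ, so V = 14.2 × 10.27/15.91 = 9.17 V.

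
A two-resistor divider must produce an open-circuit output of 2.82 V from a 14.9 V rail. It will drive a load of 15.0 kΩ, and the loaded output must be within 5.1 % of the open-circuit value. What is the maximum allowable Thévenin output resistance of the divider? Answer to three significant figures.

Loading drop = R_th/(R_th + R_L) ≤ 0.0510, so R_th ≤ R_L · ε/(1−ε) = 15.0 kΩ × 0.0510/0.9490 = 806 Ω.
(Any R1, R2 with R2/(R1+R2) = 0.189 and R1‖R2 ≤ 806 Ω will meet the spec.)

R_th ≤ 806 Ω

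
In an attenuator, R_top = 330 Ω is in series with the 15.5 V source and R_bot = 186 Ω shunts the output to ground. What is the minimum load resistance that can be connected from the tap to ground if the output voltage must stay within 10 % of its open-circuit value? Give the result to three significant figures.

R_L(min) ≈ 1.07 kΩ

Output resistance R_th = R_top‖R_bot = (330 × 186)/516.0 = 119.0 Ω.
The fractional drop is R_th/(R_th + R_L); requiring this ≤ 0.100 gives R_L ≥ R_th(1/0.100 − 1) = 119.0 × 9.000 = 1.07 kΩ.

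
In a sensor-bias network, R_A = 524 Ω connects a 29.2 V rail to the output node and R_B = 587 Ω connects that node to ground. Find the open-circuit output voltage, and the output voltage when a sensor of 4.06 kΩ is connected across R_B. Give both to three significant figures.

Unloaded: 15.4 V; loaded: 14.4 V

Open-circuit: V = 29.2 × 587/(524 + 587) = 15.4 V.
With the load, R_B becomes R_B‖R_L = 512.9 Ω, so V = 29.2 × 512.9/1037 = 14.4 V.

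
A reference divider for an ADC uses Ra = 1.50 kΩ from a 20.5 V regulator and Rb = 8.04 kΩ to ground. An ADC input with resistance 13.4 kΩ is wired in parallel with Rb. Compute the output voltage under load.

The load sits in parallel with Rb: Rb‖R_L = (8.04 × 13.4) / (8.04 + 13.4) = 5.025 kΩ.
V_out = 20.5 × 5.025 / (1.50 + 5.025) = 20.5 × 5.025/6.525 = 15.8 V.

V_out ≈ 15.8 V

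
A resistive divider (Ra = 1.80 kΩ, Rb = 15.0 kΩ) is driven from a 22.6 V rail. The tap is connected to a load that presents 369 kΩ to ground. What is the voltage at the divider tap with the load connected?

The load sits in parallel with Rb: Rb‖R_L = (15.0 × 369) / (15.0 + 369) = 14.41 kΩ.
V_out = 22.6 × 14.41 / (1.80 + 14.41) = 22.6 × 14.41/16.21 = 20.1 V.

V_out ≈ 20.1 V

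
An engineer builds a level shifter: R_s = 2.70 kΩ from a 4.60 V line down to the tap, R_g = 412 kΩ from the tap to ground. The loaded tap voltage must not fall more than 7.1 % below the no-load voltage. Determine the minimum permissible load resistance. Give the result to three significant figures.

Output resistance R_th = R_s‖R_g = (2.70 × 412)/414.7 = 2.682 kΩ.
The fractional drop is R_th/(R_th + R_L); requiring this ≤ 0.0710 gives R_L ≥ R_th(1/0.0710 − 1) = 2.682 × 13.08 = 35.1 kΩ.

R_L(min) ≈ 35.1 kΩ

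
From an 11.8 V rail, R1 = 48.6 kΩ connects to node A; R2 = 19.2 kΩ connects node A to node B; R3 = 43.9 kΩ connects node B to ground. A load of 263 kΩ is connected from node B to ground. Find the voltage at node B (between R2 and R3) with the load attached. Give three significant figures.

At node B, R3 is in parallel with the load: R3‖R_L = 37.62 kΩ.
Below node A the resistance is R2 + (R3‖R_L) = 56.82 kΩ, so V_A = 11.8 × 56.82/105.4 = 6.360 V.
Then V_B = V_A × (R3‖R_L)/(R2 + R3‖R_L) = 6.360 × 37.62/56.82 = 4.21 V.

V ≈ 4.21 V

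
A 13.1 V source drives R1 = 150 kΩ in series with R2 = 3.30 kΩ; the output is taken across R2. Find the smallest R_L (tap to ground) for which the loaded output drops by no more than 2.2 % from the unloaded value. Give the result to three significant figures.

Output resistance R_th = R1‖R2 = (150 × 3.30)/153.3 = 3.229 kΩ.
The fractional drop is R_th/(R_th + R_L); requiring this ≤ 0.0220 gives R_L ≥ R_th(1/0.0220 − 1) = 3.229 × 44.45 = 144 kΩ.

R_L(min) ≈ 144 kΩ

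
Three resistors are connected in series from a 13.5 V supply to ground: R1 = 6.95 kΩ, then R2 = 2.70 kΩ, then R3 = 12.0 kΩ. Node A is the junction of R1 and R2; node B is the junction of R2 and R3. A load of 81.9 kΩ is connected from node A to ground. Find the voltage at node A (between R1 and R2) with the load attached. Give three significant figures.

Below node A the series string R2+R3 = 14.70 kΩ sits in parallel with the 81.9 kΩ load: 12.46 kΩ.
V_A = 13.5 × 12.46/(6.95 + 12.46) = 8.67 V.

V ≈ 8.67 V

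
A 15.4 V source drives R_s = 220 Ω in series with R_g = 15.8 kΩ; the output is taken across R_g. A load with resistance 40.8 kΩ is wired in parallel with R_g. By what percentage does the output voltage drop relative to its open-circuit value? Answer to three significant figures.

0.529 %

The divider's output (Thévenin) resistance is R_s‖R_g = 217.0 Ω.
Fractional drop under load = R_th/(R_th + R_L) = 217.0 / (217.0 + 40800) = 0.005290.
So the output falls by 0.529 %.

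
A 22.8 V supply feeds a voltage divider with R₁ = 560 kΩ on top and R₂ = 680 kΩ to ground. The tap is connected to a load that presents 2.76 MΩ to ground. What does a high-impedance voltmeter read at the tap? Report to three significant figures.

V_out ≈ 11.3 V

The load sits in parallel with R₂: R₂‖R_L = (680 × 2760) / (680 + 2760) = 545.6 kΩ.
V_out = 22.8 × 545.6 / (560 + 545.6) = 22.8 × 545.6/1106 = 11.3 V.
(Unloaded it would have been 12.5 V.)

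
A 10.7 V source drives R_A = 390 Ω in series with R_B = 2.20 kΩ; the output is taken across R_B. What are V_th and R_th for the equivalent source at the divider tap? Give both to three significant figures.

V_th is the open-circuit tap voltage: 10.7 × 2200/(390 + 2200) = 9.09 V.
With the supply zeroed, R_A and R_B appear in parallel from the tap: R_th = R_A‖R_B = (390 × 2200)/2590 = 331 Ω.

V_th = 9.09 V, R_th = 331 Ω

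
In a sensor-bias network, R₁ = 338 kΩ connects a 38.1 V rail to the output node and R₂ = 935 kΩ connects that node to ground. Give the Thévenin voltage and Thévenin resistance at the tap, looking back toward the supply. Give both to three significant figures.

V_th is the open-circuit tap voltage: 38.1 × 935/(338 + 935) = 28.0 V.
With the supply zeroed, R₁ and R₂ appear in parallel from the tap: R_th = R₁‖R₂ = (338 × 935)/1273 = 248 kΩ.

V_th = 28.0 V, R_th = 248 kΩ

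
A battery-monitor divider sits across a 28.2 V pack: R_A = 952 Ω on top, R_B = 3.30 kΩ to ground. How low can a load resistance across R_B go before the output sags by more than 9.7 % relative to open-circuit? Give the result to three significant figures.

Output resistance R_th = R_A‖R_B = (952 × 3300)/4252 = 738.9 Ω.
The fractional drop is R_th/(R_th + R_L); requiring this ≤ 0.0970 gives R_L ≥ R_th(1/0.0970 − 1) = 738.9 × 9.309 = 6.88 kΩ.

R_L(min) ≈ 6.88 kΩ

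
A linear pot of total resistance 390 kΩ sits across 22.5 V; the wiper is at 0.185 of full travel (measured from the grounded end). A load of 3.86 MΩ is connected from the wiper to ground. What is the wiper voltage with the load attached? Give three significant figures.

The wiper splits the pot into (1−α)R = 317.9 kΩ above and αR = 72.15 kΩ below.
Lower section ‖ load = 70.83 kΩ.
V_wiper = 22.5 × 70.83/(317.9 + 70.83) = 4.10 V.

V ≈ 4.10 V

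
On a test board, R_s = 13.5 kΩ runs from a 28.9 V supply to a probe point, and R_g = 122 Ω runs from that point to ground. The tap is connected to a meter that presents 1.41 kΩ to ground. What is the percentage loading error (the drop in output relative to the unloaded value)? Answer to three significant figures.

7.90 %

The divider's output (Thévenin) resistance is R_s‖R_g = 120.9 Ω.
Fractional drop under load = R_th/(R_th + R_L) = 120.9 / (120.9 + 1410) = 0.07898.
So the output falls by 7.90 %.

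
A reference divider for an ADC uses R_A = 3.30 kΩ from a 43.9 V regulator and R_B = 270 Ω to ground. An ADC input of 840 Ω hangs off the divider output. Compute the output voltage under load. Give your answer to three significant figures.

V_out ≈ 2.56 V

The load sits in parallel with R_B: R_B‖R_L = (270 × 840) / (270 + 840) = 204.3 Ω.
V_out = 43.9 × 204.3 / (3300 + 204.3) = 43.9 × 204.3/3504 = 2.56 V.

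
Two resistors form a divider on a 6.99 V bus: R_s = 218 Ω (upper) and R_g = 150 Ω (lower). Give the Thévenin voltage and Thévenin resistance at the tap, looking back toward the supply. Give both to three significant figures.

V_th is the open-circuit tap voltage: 6.99 × 150/(218 + 150) = 2.85 V.
With the supply zeroed, R_s and R_g appear in parallel from the tap: R_th = R_s‖R_g = (218 × 150)/368.0 = 88.9 Ω.

V_th = 2.85 V, R_th = 88.9 Ω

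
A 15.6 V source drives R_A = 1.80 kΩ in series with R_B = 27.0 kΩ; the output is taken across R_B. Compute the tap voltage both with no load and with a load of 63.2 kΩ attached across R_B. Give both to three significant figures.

Unloaded: 14.6 V; loaded: 14.2 V

Open-circuit: V = 15.6 × 27.0/(1.80 + 27.0) = 14.6 V.
With the load, R_B becomes R_B‖R_L = 18.92 kΩ, so V = 15.6 × 18.92/20.72 = 14.2 V.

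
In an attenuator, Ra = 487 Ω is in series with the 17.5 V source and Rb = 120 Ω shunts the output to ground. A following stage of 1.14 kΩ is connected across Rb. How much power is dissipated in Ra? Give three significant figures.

Total resistance from the source is Ra + (Rb‖R_L) = 595.6 Ω, so I = 17.5/595.6 Ω = 29.38 mA.
P = I²·Ra = (29.38 mA)² × 487 Ω = 420 mW.

P ≈ 420 mW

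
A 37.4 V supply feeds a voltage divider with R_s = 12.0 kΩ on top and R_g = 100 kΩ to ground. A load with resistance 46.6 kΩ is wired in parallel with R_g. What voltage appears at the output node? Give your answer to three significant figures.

V_out ≈ 27.2 V

The load sits in parallel with R_g: R_g‖R_L = (100 × 46.6) / (100 + 46.6) = 31.79 kΩ.
V_out = 37.4 × 31.79 / (12.0 + 31.79) = 37.4 × 31.79/43.79 = 27.2 V.
(Unloaded it would have been 33.4 V.)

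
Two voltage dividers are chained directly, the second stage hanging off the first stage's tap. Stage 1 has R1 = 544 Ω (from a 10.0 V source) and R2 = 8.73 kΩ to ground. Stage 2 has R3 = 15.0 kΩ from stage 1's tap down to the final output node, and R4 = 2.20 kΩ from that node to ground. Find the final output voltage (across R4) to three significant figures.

Stage 2 presents R3+R4 = 17200 Ω as a load on stage 1's tap.
Stage 1's lower leg becomes R2‖(R3+R4) = 5791 Ω, so V_mid = 10.0 × 5791/6335 = 9.141 V.
Stage 2 is itself unloaded: V_out = V_mid × R4/(R3+R4) = 9.141 × 2200/17200 = 1.17 V.

V_out ≈ 1.17 V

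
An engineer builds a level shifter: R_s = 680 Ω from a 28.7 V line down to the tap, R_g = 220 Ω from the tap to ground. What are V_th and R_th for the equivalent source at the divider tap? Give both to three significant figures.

V_th is the open-circuit tap voltage: 28.7 × 220/(680 + 220) = 7.02 V.
With the supply zeroed, R_s and R_g appear in parallel from the tap: R_th = R_s‖R_g = (680 × 220)/900.0 = 166 Ω.

V_th = 7.02 V, R_th = 166 Ω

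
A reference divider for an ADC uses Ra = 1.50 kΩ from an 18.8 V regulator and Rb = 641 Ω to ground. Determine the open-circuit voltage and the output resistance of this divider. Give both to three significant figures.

V_th is the open-circuit tap voltage: 18.8 × 641/(1500 + 641) = 5.63 V.
With the supply zeroed, Ra and Rb appear in parallel from the tap: R_th = Ra‖Rb = (1500 × 641)/2141 = 449 Ω.

V_th = 5.63 V, R_th = 449 Ω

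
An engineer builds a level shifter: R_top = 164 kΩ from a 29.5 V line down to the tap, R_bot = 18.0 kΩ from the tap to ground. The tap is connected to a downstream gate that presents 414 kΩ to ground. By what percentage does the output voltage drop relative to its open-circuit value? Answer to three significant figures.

The divider's output (Thévenin) resistance is R_top‖R_bot = 16.22 kΩ.
Fractional drop under load = R_th/(R_th + R_L) = 16.22 / (16.22 + 414) = 0.03770.
So the output falls by 3.77 %.

3.77 %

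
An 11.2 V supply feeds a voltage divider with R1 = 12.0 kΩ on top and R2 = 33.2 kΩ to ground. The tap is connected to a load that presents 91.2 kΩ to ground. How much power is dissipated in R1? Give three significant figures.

Total resistance from the source is R1 + (R2‖R_L) = 36.34 kΩ, so I = 11.2/36.34 kΩ = 0.3082 mA.
P = I²·R1 = (0.3082 mA)² × 12.0 kΩ = 1.14 mW.

P ≈ 1.14 mW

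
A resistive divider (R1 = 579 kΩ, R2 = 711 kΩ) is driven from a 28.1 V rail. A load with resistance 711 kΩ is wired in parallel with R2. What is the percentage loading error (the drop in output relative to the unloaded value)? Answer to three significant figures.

The divider's output (Thévenin) resistance is R1‖R2 = 319.1 kΩ.
Fractional drop under load = R_th/(R_th + R_L) = 319.1 / (319.1 + 711) = 0.3098.
So the output falls by 31.0 %.

31.0 %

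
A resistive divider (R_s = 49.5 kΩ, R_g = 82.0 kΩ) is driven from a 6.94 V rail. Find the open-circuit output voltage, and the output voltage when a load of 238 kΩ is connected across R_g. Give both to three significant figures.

Open-circuit: V = 6.94 × 82.0/(49.5 + 82.0) = 4.33 V.
With the load, R_g becomes R_g‖R_L = 60.99 kΩ, so V = 6.94 × 60.99/110.5 = 3.83 V.

Unloaded: 4.33 V; loaded: 3.83 V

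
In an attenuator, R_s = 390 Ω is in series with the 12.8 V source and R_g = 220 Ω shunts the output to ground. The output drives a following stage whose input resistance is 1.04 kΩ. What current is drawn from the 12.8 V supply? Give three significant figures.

R_g‖R_L = 181.6 Ω, so the source sees R_s + R_g‖R_L = 571.6 Ω.
I = 12.8 V / 571.6 Ω = 22.4 mA.

I ≈ 22.4 mA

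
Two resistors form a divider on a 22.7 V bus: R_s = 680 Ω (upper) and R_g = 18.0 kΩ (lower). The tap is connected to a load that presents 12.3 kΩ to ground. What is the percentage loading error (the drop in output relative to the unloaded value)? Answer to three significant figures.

The divider's output (Thévenin) resistance is R_s‖R_g = 655.2 Ω.
Fractional drop under load = R_th/(R_th + R_L) = 655.2 / (655.2 + 12300) = 0.05058.
So the output falls by 5.06 %.

5.06 %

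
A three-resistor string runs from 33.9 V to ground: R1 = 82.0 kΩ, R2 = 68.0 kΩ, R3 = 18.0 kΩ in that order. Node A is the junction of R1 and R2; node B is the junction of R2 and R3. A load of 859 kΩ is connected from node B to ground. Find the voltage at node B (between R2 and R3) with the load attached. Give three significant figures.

V ≈ 3.57 V

At node B, R3 is in parallel with the load: R3‖R_L = 17.63 kΩ.
Below node A the resistance is R2 + (R3‖R_L) = 85.63 kΩ, so V_A = 33.9 × 85.63/167.6 = 17.32 V.
Then V_B = V_A × (R3‖R_L)/(R2 + R3‖R_L) = 17.32 × 17.63/85.63 = 3.57 V.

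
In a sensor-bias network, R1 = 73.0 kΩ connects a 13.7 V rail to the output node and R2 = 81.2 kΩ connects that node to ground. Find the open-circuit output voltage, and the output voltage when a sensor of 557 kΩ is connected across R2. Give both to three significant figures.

Open-circuit: V = 13.7 × 81.2/(73.0 + 81.2) = 7.21 V.
With the load, R2 becomes R2‖R_L = 70.87 kΩ, so V = 13.7 × 70.87/143.9 = 6.75 V.

Unloaded: 7.21 V; loaded: 6.75 V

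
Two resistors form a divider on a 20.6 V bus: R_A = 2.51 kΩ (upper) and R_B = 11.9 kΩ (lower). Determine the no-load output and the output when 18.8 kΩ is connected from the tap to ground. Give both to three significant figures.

Open-circuit: V = 20.6 × 11.9/(2.51 + 11.9) = 17.0 V.
With the load, R_B becomes R_B‖R_L = 7.287 kΩ, so V = 20.6 × 7.287/9.797 = 15.3 V.

Unloaded: 17.0 V; loaded: 15.3 V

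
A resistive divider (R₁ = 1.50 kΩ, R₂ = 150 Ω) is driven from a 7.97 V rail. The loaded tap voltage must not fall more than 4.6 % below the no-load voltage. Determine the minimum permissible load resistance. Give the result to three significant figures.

Output resistance R_th = R₁‖R₂ = (1500 × 150)/1650 = 136.4 Ω.
The fractional drop is R_th/(R_th + R_L); requiring this ≤ 0.0460 gives R_L ≥ R_th(1/0.0460 − 1) = 136.4 × 20.74 = 2.83 kΩ.

R_L(min) ≈ 2.83 kΩ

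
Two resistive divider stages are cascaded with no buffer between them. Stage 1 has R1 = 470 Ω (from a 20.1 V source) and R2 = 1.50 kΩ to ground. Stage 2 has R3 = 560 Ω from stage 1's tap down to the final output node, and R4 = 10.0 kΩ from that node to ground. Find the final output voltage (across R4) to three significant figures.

Stage 2 presents R3+R4 = 10560 Ω as a load on stage 1's tap.
Stage 1's lower leg becomes R2‖(R3+R4) = 1313 Ω, so V_mid = 20.1 × 1313/1783 = 14.80 V.
Stage 2 is itself unloaded: V_out = V_mid × R4/(R3+R4) = 14.80 × 10000/10560 = 14.0 V.

V_out ≈ 14.0 V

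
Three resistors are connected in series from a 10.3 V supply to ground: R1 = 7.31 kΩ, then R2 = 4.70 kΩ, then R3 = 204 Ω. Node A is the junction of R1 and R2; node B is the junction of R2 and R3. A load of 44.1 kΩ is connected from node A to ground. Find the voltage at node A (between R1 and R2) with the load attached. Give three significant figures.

Below node A the series string R2+R3 = 4904 Ω sits in parallel with the 44100 Ω load: 4413 Ω.
V_A = 10.3 × 4413/(7310 + 4413) = 3.88 V.

V ≈ 3.88 V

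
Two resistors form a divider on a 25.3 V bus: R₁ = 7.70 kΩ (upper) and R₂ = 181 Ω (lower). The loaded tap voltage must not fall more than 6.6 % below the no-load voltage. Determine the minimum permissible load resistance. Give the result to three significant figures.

R_L(min) ≈ 2.50 kΩ

Output resistance R_th = R₁‖R₂ = (7700 × 181)/7881 = 176.8 Ω.
The fractional drop is R_th/(R_th + R_L); requiring this ≤ 0.0660 gives R_L ≥ R_th(1/0.0660 − 1) = 176.8 × 14.15 = 2.50 kΩ.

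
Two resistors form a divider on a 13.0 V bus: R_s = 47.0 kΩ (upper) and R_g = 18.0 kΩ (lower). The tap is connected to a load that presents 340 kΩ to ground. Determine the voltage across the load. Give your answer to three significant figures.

V_out ≈ 3.47 V

The load sits in parallel with R_g: R_g‖R_L = (18.0 × 340) / (18.0 + 340) = 17.09 kΩ.
V_out = 13.0 × 17.09 / (47.0 + 17.09) = 13.0 × 17.09/64.09 = 3.47 V.
(Unloaded it would have been 3.60 V.)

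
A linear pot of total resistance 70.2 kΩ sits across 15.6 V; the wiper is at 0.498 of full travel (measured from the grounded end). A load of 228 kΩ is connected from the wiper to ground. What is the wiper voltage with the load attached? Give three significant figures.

The wiper splits the pot into (1−α)R = 35.24 kΩ above and αR = 34.96 kΩ below.
Lower section ‖ load = 30.31 kΩ.
V_wiper = 15.6 × 30.31/(35.24 + 30.31) = 7.21 V.

V ≈ 7.21 V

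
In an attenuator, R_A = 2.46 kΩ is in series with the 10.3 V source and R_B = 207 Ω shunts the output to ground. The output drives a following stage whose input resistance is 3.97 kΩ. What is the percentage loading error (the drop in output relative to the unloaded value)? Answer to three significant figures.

4.59 %

The divider's output (Thévenin) resistance is R_A‖R_B = 190.9 Ω.
Fractional drop under load = R_th/(R_th + R_L) = 190.9 / (190.9 + 3970) = 0.04589.
So the output falls by 4.59 %.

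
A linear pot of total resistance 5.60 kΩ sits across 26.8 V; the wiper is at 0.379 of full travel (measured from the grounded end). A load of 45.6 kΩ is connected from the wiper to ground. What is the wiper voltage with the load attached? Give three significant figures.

V ≈ 9.87 V

The wiper splits the pot into (1−α)R = 3.478 kΩ above and αR = 2.122 kΩ below.
Lower section ‖ load = 2.028 kΩ.
V_wiper = 26.8 × 2.028/(3.478 + 2.028) = 9.87 V.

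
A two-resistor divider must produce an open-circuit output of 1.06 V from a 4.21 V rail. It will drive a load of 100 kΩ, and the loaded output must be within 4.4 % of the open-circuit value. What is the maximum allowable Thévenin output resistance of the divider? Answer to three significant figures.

Loading drop = R_th/(R_th + R_L) ≤ 0.0440, so R_th ≤ R_L · ε/(1−ε) = 100 kΩ × 0.0440/0.9560 = 4.60 kΩ.
(Any R1, R2 with R2/(R1+R2) = 0.252 and R1‖R2 ≤ 4.60 kΩ will meet the spec.)

R_th ≤ 4.60 kΩ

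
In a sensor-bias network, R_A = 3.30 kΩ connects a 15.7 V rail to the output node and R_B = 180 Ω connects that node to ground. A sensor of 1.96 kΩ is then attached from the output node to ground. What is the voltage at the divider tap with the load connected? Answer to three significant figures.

The load sits in parallel with R_B: R_B‖R_L = (180 × 1960) / (180 + 1960) = 164.9 Ω.
V_out = 15.7 × 164.9 / (3300 + 164.9) = 15.7 × 164.9/3465 = 0.747 V.
(Unloaded it would have been 0.812 V.)

V_out ≈ 0.747 V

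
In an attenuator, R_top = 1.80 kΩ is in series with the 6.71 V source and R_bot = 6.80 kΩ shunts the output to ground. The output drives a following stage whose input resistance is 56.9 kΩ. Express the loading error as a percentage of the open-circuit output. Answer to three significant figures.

The divider's output (Thévenin) resistance is R_top‖R_bot = 1.423 kΩ.
Fractional drop under load = R_th/(R_th + R_L) = 1.423 / (1.423 + 56.9) = 0.02440.
So the output falls by 2.44 %.

2.44 %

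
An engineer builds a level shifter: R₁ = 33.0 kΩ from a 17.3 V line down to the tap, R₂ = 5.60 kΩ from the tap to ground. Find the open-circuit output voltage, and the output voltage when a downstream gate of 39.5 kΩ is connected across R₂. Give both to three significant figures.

Open-circuit: V = 17.3 × 5.60/(33.0 + 5.60) = 2.51 V.
With the load, R₂ becomes R₂‖R_L = 4.905 kΩ, so V = 17.3 × 4.905/37.90 = 2.24 V.

Unloaded: 2.51 V; loaded: 2.24 V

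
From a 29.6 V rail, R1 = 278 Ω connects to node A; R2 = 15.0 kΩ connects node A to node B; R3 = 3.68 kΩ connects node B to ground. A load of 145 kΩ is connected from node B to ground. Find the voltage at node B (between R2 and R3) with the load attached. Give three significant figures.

V ≈ 5.63 V

At node B, R3 is in parallel with the load: R3‖R_L = 3589 Ω.
Below node A the resistance is R2 + (R3‖R_L) = 18590 Ω, so V_A = 29.6 × 18590/18870 = 29.16 V.
Then V_B = V_A × (R3‖R_L)/(R2 + R3‖R_L) = 29.16 × 3589/18590 = 5.63 V.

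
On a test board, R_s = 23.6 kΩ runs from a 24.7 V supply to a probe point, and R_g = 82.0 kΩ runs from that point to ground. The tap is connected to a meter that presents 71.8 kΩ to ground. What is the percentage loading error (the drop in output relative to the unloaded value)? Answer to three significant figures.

20.3 %

The divider's output (Thévenin) resistance is R_s‖R_g = 18.33 kΩ.
Fractional drop under load = R_th/(R_th + R_L) = 18.33 / (18.33 + 71.8) = 0.2033.
So the output falls by 20.3 %.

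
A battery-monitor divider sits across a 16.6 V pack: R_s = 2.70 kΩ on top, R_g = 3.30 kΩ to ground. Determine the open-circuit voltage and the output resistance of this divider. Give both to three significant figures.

V_th is the open-circuit tap voltage: 16.6 × 3.30/(2.70 + 3.30) = 9.13 V.
With the supply zeroed, R_s and R_g appear in parallel from the tap: R_th = R_s‖R_g = (2.70 × 3.30)/6.000 = 1.49 kΩ.

V_th = 9.13 V, R_th = 1.49 kΩ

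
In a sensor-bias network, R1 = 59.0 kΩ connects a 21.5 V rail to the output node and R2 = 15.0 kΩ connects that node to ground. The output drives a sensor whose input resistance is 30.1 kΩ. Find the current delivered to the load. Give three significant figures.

R2‖R_L = 10.01 kΩ; V_out = 21.5 × 10.01/69.01 = 3.119 V.
I_L = V_out / R_L = 3.119 / 30.1 kΩ = 0.104 mA.

I_L ≈ 0.104 mA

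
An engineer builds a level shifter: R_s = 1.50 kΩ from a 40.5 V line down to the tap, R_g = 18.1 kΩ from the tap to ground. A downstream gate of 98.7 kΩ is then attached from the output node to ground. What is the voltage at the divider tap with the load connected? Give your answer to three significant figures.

The load sits in parallel with R_g: R_g‖R_L = (18.1 × 98.7) / (18.1 + 98.7) = 15.30 kΩ.
V_out = 40.5 × 15.30 / (1.50 + 15.30) = 40.5 × 15.30/16.80 = 36.9 V.
(Unloaded it would have been 37.4 V.)

V_out ≈ 36.9 V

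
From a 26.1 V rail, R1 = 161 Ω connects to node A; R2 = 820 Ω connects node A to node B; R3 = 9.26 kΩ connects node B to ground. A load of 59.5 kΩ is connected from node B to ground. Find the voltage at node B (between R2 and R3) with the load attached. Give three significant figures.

V ≈ 23.3 V

At node B, R3 is in parallel with the load: R3‖R_L = 8013 Ω.
Below node A the resistance is R2 + (R3‖R_L) = 8833 Ω, so V_A = 26.1 × 8833/8994 = 25.63 V.
Then V_B = V_A × (R3‖R_L)/(R2 + R3‖R_L) = 25.63 × 8013/8833 = 23.3 V.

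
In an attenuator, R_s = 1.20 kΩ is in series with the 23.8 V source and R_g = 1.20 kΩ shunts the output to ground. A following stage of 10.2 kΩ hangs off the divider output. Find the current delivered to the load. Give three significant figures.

I_L ≈ 1.10 mA

R_g‖R_L = 1.074 kΩ; V_out = 23.8 × 1.074/2.274 = 11.24 V.
I_L = V_out / R_L = 11.24 / 10.2 kΩ = 1.10 mA.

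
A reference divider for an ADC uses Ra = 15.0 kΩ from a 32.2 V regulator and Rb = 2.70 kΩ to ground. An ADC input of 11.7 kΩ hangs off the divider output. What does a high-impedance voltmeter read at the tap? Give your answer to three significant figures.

V_out ≈ 4.11 V

The load sits in parallel with Rb: Rb‖R_L = (2.70 × 11.7) / (2.70 + 11.7) = 2.194 kΩ.
V_out = 32.2 × 2.194 / (15.0 + 2.194) = 32.2 × 2.194/17.19 = 4.11 V.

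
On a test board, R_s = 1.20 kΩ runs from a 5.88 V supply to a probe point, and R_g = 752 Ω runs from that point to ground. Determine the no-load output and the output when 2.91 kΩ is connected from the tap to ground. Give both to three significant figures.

Unloaded: 2.27 V; loaded: 1.95 V

Open-circuit: V = 5.88 × 752/(1200 + 752) = 2.27 V.
With the load, R_g becomes R_g‖R_L = 597.6 Ω, so V = 5.88 × 597.6/1798 = 1.95 V.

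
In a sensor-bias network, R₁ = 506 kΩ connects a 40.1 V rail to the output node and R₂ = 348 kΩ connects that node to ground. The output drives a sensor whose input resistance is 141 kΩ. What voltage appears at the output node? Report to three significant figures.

The load sits in parallel with R₂: R₂‖R_L = (348 × 141) / (348 + 141) = 100.3 kΩ.
V_out = 40.1 × 100.3 / (506 + 100.3) = 40.1 × 100.3/606.3 = 6.64 V.

V_out ≈ 6.64 V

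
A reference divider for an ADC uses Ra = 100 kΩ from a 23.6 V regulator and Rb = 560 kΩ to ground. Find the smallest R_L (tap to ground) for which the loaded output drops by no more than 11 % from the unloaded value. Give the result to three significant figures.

R_L(min) ≈ 687 kΩ

Output resistance R_th = Ra‖Rb = (100 × 560)/660.0 = 84.85 kΩ.
The fractional drop is R_th/(R_th + R_L); requiring this ≤ 0.110 gives R_L ≥ R_th(1/0.110 − 1) = 84.85 × 8.091 = 687 kΩ.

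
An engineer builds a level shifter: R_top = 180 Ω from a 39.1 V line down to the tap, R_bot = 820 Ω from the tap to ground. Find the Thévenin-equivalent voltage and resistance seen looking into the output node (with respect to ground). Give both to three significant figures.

V_th is the open-circuit tap voltage: 39.1 × 820/(180 + 820) = 32.1 V.
With the supply zeroed, R_top and R_bot appear in parallel from the tap: R_th = R_top‖R_bot = (180 × 820)/1000 = 148 Ω.

V_th = 32.1 V, R_th = 148 Ω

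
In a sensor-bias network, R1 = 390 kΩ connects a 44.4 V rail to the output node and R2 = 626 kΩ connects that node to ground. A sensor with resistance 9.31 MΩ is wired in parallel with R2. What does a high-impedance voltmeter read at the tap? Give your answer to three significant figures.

The load sits in parallel with R2: R2‖R_L = (626 × 9310) / (626 + 9310) = 586.6 kΩ.
V_out = 44.4 × 586.6 / (390 + 586.6) = 44.4 × 586.6/976.6 = 26.7 V.
(Unloaded it would have been 27.4 V.)

V_out ≈ 26.7 V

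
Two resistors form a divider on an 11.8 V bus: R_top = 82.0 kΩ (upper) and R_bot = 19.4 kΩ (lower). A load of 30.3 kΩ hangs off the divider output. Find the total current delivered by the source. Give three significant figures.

R_bot‖R_L = 11.83 kΩ, so the source sees R_top + R_bot‖R_L = 93.83 kΩ.
I = 11.8 V / 93.83 kΩ = 0.126 mA.

I ≈ 0.126 mA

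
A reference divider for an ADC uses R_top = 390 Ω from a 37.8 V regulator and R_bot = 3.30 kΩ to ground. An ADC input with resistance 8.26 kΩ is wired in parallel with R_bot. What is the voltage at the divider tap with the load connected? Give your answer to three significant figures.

The load sits in parallel with R_bot: R_bot‖R_L = (3300 × 8260) / (3300 + 8260) = 2358 Ω.
V_out = 37.8 × 2358 / (390 + 2358) = 37.8 × 2358/2748 = 32.4 V.

V_out ≈ 32.4 V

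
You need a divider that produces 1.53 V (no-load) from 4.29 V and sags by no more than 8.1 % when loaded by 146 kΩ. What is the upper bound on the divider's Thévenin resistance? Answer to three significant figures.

Loading drop = R_th/(R_th + R_L) ≤ 0.0810, so R_th ≤ R_L · ε/(1−ε) = 146 kΩ × 0.0810/0.9190 = 12.9 kΩ.
(Any R1, R2 with R2/(R1+R2) = 0.357 and R1‖R2 ≤ 12.9 kΩ will meet the spec.)

R_th ≤ 12.9 kΩ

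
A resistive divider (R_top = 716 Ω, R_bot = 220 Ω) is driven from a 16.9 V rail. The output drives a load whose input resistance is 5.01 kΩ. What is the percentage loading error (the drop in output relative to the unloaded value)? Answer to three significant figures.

3.25 %

The divider's output (Thévenin) resistance is R_top‖R_bot = 168.3 Ω.
Fractional drop under load = R_th/(R_th + R_L) = 168.3 / (168.3 + 5010) = 0.03250.
So the output falls by 3.25 %.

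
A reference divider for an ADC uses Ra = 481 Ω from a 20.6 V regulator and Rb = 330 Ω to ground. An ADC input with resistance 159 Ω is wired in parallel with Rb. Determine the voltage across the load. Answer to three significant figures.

V_out ≈ 3.76 V

The load sits in parallel with Rb: Rb‖R_L = (330 × 159) / (330 + 159) = 107.3 Ω.
V_out = 20.6 × 107.3 / (481 + 107.3) = 20.6 × 107.3/588.3 = 3.76 V.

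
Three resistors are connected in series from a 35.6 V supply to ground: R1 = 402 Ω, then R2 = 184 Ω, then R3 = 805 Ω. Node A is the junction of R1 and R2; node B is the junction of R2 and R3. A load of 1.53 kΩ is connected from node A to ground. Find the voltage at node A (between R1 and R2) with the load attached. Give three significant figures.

V ≈ 21.3 V

Below node A the series string R2+R3 = 989.0 Ω sits in parallel with the 1530 Ω load: 600.7 Ω.
V_A = 35.6 × 600.7/(402 + 600.7) = 21.3 V.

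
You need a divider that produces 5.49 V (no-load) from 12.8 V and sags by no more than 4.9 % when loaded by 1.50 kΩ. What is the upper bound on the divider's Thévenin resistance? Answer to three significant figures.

Loading drop = R_th/(R_th + R_L) ≤ 0.0490, so R_th ≤ R_L · ε/(1−ε) = 1.50 kΩ × 0.0490/0.9510 = 77.3 Ω.

R_th ≤ 77.3 Ω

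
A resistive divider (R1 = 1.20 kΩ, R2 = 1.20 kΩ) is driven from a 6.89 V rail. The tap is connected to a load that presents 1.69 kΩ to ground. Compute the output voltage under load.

V_out ≈ 2.54 V

The load sits in parallel with R2: R2‖R_L = (1.20 × 1.69) / (1.20 + 1.69) = 0.7017 kΩ.
V_out = 6.89 × 0.7017 / (1.20 + 0.7017) = 6.89 × 0.7017/1.902 = 2.54 V.
(Unloaded it would have been 3.44 V.)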